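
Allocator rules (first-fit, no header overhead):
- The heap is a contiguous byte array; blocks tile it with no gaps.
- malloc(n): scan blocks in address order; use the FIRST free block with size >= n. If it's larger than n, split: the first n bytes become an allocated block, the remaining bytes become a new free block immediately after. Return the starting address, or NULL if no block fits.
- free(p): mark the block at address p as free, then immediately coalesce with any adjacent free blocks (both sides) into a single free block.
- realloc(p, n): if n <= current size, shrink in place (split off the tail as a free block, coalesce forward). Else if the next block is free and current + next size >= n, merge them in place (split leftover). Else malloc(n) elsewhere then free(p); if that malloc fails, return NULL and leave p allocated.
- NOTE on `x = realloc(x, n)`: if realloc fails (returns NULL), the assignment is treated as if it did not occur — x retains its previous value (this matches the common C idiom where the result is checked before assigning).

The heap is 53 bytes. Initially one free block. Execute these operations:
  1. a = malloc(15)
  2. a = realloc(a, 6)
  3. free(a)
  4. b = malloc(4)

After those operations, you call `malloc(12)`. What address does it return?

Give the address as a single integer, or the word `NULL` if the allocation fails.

Op 1: a = malloc(15) -> a = 0; heap: [0-14 ALLOC][15-52 FREE]
Op 2: a = realloc(a, 6) -> a = 0; heap: [0-5 ALLOC][6-52 FREE]
Op 3: free(a) -> (freed a); heap: [0-52 FREE]
Op 4: b = malloc(4) -> b = 0; heap: [0-3 ALLOC][4-52 FREE]
malloc(12): first-fit scan over [0-3 ALLOC][4-52 FREE] -> 4

Answer: 4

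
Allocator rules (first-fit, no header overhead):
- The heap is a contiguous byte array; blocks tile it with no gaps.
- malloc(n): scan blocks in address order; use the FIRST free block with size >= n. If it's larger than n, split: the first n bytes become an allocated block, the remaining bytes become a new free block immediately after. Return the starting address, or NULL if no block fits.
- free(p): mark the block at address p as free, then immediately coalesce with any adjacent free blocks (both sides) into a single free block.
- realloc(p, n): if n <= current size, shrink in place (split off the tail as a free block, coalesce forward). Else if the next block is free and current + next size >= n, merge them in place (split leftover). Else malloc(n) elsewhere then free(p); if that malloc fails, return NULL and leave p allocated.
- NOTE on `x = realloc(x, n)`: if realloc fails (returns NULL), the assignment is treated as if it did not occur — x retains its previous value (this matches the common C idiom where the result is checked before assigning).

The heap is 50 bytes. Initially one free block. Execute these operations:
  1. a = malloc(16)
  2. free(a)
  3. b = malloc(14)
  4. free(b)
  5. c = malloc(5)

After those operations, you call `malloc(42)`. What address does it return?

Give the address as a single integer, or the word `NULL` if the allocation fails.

Op 1: a = malloc(16) -> a = 0; heap: [0-15 ALLOC][16-49 FREE]
Op 2: free(a) -> (freed a); heap: [0-49 FREE]
Op 3: b = malloc(14) -> b = 0; heap: [0-13 ALLOC][14-49 FREE]
Op 4: free(b) -> (freed b); heap: [0-49 FREE]
Op 5: c = malloc(5) -> c = 0; heap: [0-4 ALLOC][5-49 FREE]
malloc(42): first-fit scan over [0-4 ALLOC][5-49 FREE] -> 5

Answer: 5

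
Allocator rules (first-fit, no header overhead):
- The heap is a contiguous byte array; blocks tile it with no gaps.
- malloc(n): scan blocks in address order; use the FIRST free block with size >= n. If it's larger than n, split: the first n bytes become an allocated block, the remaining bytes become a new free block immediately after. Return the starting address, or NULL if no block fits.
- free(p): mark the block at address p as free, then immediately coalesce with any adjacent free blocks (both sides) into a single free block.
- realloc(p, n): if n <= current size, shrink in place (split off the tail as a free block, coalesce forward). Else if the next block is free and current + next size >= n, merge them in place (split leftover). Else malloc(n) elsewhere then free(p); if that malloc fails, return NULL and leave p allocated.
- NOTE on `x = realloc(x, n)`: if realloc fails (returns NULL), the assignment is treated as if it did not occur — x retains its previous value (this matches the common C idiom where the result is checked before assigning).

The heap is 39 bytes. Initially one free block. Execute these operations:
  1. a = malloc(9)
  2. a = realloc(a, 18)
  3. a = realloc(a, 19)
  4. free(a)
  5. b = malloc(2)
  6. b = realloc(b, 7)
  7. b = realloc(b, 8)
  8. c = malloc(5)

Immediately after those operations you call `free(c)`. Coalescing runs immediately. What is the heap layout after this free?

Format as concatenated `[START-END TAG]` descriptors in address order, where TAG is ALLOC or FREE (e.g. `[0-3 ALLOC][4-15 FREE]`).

Answer: [0-7 ALLOC][8-38 FREE]

Derivation:
Op 1: a = malloc(9) -> a = 0; heap: [0-8 ALLOC][9-38 FREE]
Op 2: a = realloc(a, 18) -> a = 0; heap: [0-17 ALLOC][18-38 FREE]
Op 3: a = realloc(a, 19) -> a = 0; heap: [0-18 ALLOC][19-38 FREE]
Op 4: free(a) -> (freed a); heap: [0-38 FREE]
Op 5: b = malloc(2) -> b = 0; heap: [0-1 ALLOC][2-38 FREE]
Op 6: b = realloc(b, 7) -> b = 0; heap: [0-6 ALLOC][7-38 FREE]
Op 7: b = realloc(b, 8) -> b = 0; heap: [0-7 ALLOC][8-38 FREE]
Op 8: c = malloc(5) -> c = 8; heap: [0-7 ALLOC][8-12 ALLOC][13-38 FREE]
free(c): c = 8 -> block [8-12 ALLOC]; mark free, coalesce with adjacent free neighbors -> [0-7 ALLOC][8-38 FREE]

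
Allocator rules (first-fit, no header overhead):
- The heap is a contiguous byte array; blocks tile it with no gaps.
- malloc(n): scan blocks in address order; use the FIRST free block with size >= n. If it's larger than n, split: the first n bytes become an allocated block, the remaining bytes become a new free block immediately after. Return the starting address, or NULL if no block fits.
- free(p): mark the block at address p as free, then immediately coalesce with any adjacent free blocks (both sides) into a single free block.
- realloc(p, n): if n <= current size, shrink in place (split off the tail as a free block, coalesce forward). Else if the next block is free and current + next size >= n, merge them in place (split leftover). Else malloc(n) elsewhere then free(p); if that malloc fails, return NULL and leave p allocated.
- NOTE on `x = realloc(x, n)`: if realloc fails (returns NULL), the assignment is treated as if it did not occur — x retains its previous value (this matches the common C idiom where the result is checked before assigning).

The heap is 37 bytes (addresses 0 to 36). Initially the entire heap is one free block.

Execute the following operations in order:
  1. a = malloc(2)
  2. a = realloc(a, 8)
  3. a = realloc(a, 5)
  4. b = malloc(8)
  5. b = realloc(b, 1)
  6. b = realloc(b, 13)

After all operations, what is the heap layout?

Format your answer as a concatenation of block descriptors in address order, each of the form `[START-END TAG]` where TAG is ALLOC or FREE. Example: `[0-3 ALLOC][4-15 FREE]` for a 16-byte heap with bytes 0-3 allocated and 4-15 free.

Answer: [0-4 ALLOC][5-17 ALLOC][18-36 FREE]

Derivation:
Op 1: a = malloc(2) -> a = 0; heap: [0-1 ALLOC][2-36 FREE]
Op 2: a = realloc(a, 8) -> a = 0; heap: [0-7 ALLOC][8-36 FREE]
Op 3: a = realloc(a, 5) -> a = 0; heap: [0-4 ALLOC][5-36 FREE]
Op 4: b = malloc(8) -> b = 5; heap: [0-4 ALLOC][5-12 ALLOC][13-36 FREE]
Op 5: b = realloc(b, 1) -> b = 5; heap: [0-4 ALLOC][5-5 ALLOC][6-36 FREE]
Op 6: b = realloc(b, 13) -> b = 5; heap: [0-4 ALLOC][5-17 ALLOC][18-36 FREE]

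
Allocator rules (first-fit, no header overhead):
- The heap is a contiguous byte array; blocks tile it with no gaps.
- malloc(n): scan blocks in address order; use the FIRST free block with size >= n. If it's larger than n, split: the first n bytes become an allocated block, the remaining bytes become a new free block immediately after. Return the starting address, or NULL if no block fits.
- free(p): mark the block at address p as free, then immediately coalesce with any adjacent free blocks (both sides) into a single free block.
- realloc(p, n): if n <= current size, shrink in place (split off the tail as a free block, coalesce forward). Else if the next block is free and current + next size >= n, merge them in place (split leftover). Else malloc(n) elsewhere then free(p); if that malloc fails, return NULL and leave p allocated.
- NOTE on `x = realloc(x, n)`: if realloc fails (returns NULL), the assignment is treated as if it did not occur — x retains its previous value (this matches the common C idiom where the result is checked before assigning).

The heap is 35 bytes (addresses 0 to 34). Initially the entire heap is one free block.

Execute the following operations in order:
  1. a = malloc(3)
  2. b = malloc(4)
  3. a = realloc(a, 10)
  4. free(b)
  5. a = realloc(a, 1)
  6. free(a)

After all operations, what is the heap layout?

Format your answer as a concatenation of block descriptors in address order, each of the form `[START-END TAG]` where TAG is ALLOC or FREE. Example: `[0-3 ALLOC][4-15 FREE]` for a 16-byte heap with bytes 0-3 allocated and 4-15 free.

Op 1: a = malloc(3) -> a = 0; heap: [0-2 ALLOC][3-34 FREE]
Op 2: b = malloc(4) -> b = 3; heap: [0-2 ALLOC][3-6 ALLOC][7-34 FREE]
Op 3: a = realloc(a, 10) -> a = 7; heap: [0-2 FREE][3-6 ALLOC][7-16 ALLOC][17-34 FREE]
Op 4: free(b) -> (freed b); heap: [0-6 FREE][7-16 ALLOC][17-34 FREE]
Op 5: a = realloc(a, 1) -> a = 7; heap: [0-6 FREE][7-7 ALLOC][8-34 FREE]
Op 6: free(a) -> (freed a); heap: [0-34 FREE]

Answer: [0-34 FREE]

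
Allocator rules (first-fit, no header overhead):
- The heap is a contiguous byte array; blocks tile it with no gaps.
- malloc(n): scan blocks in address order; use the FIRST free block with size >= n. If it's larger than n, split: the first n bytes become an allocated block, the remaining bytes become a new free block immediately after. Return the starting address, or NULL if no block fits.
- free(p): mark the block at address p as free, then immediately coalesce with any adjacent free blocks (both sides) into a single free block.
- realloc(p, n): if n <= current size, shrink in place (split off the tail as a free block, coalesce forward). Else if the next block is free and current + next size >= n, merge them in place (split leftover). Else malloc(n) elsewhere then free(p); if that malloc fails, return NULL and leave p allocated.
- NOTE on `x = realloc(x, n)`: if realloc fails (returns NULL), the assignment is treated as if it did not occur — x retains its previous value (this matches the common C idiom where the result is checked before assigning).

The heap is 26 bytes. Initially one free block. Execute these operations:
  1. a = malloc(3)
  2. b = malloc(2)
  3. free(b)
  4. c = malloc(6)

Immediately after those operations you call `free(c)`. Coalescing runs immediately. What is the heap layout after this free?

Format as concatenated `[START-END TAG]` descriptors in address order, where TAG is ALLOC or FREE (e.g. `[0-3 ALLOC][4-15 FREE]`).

Op 1: a = malloc(3) -> a = 0; heap: [0-2 ALLOC][3-25 FREE]
Op 2: b = malloc(2) -> b = 3; heap: [0-2 ALLOC][3-4 ALLOC][5-25 FREE]
Op 3: free(b) -> (freed b); heap: [0-2 ALLOC][3-25 FREE]
Op 4: c = malloc(6) -> c = 3; heap: [0-2 ALLOC][3-8 ALLOC][9-25 FREE]
free(c): c = 3 -> block [3-8 ALLOC]; mark free, coalesce with adjacent free neighbors -> [0-2 ALLOC][3-25 FREE]

Answer: [0-2 ALLOC][3-25 FREE]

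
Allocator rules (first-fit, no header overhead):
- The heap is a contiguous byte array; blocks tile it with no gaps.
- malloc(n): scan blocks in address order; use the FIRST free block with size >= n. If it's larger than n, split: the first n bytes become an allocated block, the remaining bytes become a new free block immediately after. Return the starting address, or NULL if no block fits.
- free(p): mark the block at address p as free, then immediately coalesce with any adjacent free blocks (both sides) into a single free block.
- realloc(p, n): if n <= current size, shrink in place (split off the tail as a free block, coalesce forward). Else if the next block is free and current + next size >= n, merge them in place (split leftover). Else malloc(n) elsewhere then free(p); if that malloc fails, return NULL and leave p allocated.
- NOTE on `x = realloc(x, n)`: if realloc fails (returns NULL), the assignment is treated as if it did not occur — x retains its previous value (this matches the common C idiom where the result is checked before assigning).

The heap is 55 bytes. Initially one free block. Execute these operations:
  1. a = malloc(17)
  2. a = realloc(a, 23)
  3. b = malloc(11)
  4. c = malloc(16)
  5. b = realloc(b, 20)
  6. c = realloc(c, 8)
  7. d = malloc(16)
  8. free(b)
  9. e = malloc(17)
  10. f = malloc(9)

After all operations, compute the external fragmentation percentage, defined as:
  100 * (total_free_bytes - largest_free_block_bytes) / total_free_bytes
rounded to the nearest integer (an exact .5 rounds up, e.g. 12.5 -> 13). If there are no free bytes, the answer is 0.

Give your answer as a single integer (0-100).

Op 1: a = malloc(17) -> a = 0; heap: [0-16 ALLOC][17-54 FREE]
Op 2: a = realloc(a, 23) -> a = 0; heap: [0-22 ALLOC][23-54 FREE]
Op 3: b = malloc(11) -> b = 23; heap: [0-22 ALLOC][23-33 ALLOC][34-54 FREE]
Op 4: c = malloc(16) -> c = 34; heap: [0-22 ALLOC][23-33 ALLOC][34-49 ALLOC][50-54 FREE]
Op 5: b = realloc(b, 20) -> NULL (b unchanged); heap: [0-22 ALLOC][23-33 ALLOC][34-49 ALLOC][50-54 FREE]
Op 6: c = realloc(c, 8) -> c = 34; heap: [0-22 ALLOC][23-33 ALLOC][34-41 ALLOC][42-54 FREE]
Op 7: d = malloc(16) -> d = NULL; heap: [0-22 ALLOC][23-33 ALLOC][34-41 ALLOC][42-54 FREE]
Op 8: free(b) -> (freed b); heap: [0-22 ALLOC][23-33 FREE][34-41 ALLOC][42-54 FREE]
Op 9: e = malloc(17) -> e = NULL; heap: [0-22 ALLOC][23-33 FREE][34-41 ALLOC][42-54 FREE]
Op 10: f = malloc(9) -> f = 23; heap: [0-22 ALLOC][23-31 ALLOC][32-33 FREE][34-41 ALLOC][42-54 FREE]
Free blocks: [2 13] total_free=15 largest=13 -> 100*(15-13)/15 = 200/15 ≈ 13.333 -> rounds to 13

Answer: 13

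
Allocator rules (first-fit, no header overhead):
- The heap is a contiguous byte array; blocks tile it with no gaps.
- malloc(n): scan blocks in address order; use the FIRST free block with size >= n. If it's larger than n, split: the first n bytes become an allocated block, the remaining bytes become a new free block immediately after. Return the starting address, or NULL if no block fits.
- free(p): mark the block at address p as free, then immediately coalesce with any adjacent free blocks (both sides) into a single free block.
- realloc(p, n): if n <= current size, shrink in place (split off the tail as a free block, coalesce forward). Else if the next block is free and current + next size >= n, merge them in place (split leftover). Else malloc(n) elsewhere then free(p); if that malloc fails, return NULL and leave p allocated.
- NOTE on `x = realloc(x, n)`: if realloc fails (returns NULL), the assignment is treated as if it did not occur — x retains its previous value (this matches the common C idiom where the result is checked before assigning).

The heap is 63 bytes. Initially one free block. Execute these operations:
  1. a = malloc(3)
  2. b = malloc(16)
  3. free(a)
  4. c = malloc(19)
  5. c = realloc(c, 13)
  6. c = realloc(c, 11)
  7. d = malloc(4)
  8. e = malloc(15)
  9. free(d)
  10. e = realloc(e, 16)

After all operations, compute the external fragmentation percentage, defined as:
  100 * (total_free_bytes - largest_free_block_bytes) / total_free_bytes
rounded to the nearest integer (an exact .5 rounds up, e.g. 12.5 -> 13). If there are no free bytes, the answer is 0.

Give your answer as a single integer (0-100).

Op 1: a = malloc(3) -> a = 0; heap: [0-2 ALLOC][3-62 FREE]
Op 2: b = malloc(16) -> b = 3; heap: [0-2 ALLOC][3-18 ALLOC][19-62 FREE]
Op 3: free(a) -> (freed a); heap: [0-2 FREE][3-18 ALLOC][19-62 FREE]
Op 4: c = malloc(19) -> c = 19; heap: [0-2 FREE][3-18 ALLOC][19-37 ALLOC][38-62 FREE]
Op 5: c = realloc(c, 13) -> c = 19; heap: [0-2 FREE][3-18 ALLOC][19-31 ALLOC][32-62 FREE]
Op 6: c = realloc(c, 11) -> c = 19; heap: [0-2 FREE][3-18 ALLOC][19-29 ALLOC][30-62 FREE]
Op 7: d = malloc(4) -> d = 30; heap: [0-2 FREE][3-18 ALLOC][19-29 ALLOC][30-33 ALLOC][34-62 FREE]
Op 8: e = malloc(15) -> e = 34; heap: [0-2 FREE][3-18 ALLOC][19-29 ALLOC][30-33 ALLOC][34-48 ALLOC][49-62 FREE]
Op 9: free(d) -> (freed d); heap: [0-2 FREE][3-18 ALLOC][19-29 ALLOC][30-33 FREE][34-48 ALLOC][49-62 FREE]
Op 10: e = realloc(e, 16) -> e = 34; heap: [0-2 FREE][3-18 ALLOC][19-29 ALLOC][30-33 FREE][34-49 ALLOC][50-62 FREE]
Free blocks: [3 4 13] total_free=20 largest=13 -> 100*(20-13)/20 = 700/20 = 35

Answer: 35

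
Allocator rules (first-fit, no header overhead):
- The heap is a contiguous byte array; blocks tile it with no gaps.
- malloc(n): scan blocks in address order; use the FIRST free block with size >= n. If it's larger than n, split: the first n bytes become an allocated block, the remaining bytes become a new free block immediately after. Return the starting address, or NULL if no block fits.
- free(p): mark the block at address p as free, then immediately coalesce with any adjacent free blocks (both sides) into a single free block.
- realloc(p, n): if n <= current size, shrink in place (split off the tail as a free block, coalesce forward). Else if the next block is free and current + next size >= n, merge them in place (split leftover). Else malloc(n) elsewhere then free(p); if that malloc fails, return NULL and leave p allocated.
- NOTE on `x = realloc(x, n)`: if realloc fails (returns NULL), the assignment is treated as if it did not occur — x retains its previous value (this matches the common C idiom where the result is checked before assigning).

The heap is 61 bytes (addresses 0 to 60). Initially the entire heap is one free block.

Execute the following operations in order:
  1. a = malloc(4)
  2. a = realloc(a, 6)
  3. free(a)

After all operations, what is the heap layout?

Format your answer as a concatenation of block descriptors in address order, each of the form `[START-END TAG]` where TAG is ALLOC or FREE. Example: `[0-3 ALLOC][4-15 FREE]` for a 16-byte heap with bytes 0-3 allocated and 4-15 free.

Op 1: a = malloc(4) -> a = 0; heap: [0-3 ALLOC][4-60 FREE]
Op 2: a = realloc(a, 6) -> a = 0; heap: [0-5 ALLOC][6-60 FREE]
Op 3: free(a) -> (freed a); heap: [0-60 FREE]

Answer: [0-60 FREE]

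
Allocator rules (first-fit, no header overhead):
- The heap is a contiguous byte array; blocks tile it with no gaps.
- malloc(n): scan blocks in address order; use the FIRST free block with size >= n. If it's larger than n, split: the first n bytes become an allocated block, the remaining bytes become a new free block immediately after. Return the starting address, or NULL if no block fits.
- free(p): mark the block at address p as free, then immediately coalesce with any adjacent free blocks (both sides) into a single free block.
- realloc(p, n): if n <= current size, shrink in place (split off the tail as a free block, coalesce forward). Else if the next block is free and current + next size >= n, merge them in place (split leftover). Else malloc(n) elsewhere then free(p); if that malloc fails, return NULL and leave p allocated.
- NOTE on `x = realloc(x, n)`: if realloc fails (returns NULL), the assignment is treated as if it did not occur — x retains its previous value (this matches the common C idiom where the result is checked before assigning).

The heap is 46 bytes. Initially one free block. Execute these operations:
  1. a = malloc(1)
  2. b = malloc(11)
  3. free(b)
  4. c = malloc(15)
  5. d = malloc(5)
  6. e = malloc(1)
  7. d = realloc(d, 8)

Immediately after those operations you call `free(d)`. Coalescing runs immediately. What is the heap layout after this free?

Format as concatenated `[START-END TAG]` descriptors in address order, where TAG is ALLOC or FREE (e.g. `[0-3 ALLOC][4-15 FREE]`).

Op 1: a = malloc(1) -> a = 0; heap: [0-0 ALLOC][1-45 FREE]
Op 2: b = malloc(11) -> b = 1; heap: [0-0 ALLOC][1-11 ALLOC][12-45 FREE]
Op 3: free(b) -> (freed b); heap: [0-0 ALLOC][1-45 FREE]
Op 4: c = malloc(15) -> c = 1; heap: [0-0 ALLOC][1-15 ALLOC][16-45 FREE]
Op 5: d = malloc(5) -> d = 16; heap: [0-0 ALLOC][1-15 ALLOC][16-20 ALLOC][21-45 FREE]
Op 6: e = malloc(1) -> e = 21; heap: [0-0 ALLOC][1-15 ALLOC][16-20 ALLOC][21-21 ALLOC][22-45 FREE]
Op 7: d = realloc(d, 8) -> d = 22; heap: [0-0 ALLOC][1-15 ALLOC][16-20 FREE][21-21 ALLOC][22-29 ALLOC][30-45 FREE]
free(d): d = 22 -> block [22-29 ALLOC]; mark free, coalesce with adjacent free neighbors -> [0-0 ALLOC][1-15 ALLOC][16-20 FREE][21-21 ALLOC][22-45 FREE]

Answer: [0-0 ALLOC][1-15 ALLOC][16-20 FREE][21-21 ALLOC][22-45 FREE]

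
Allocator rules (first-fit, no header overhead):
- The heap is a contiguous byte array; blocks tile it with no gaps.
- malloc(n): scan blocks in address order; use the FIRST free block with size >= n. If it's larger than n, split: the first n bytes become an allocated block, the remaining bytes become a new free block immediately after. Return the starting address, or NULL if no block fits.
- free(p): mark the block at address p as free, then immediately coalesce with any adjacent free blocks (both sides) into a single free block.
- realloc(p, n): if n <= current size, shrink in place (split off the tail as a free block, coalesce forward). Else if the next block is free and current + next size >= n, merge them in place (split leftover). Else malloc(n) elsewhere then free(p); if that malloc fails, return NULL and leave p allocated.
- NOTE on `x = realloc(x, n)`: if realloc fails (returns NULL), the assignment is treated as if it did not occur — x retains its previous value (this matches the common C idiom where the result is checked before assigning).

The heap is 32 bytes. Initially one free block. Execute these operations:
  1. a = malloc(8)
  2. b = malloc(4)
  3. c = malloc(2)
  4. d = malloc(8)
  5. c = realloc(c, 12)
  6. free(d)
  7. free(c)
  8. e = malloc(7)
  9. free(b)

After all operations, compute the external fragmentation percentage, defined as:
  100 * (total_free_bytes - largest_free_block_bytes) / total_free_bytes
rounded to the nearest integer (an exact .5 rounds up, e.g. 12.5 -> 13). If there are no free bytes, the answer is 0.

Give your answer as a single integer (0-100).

Op 1: a = malloc(8) -> a = 0; heap: [0-7 ALLOC][8-31 FREE]
Op 2: b = malloc(4) -> b = 8; heap: [0-7 ALLOC][8-11 ALLOC][12-31 FREE]
Op 3: c = malloc(2) -> c = 12; heap: [0-7 ALLOC][8-11 ALLOC][12-13 ALLOC][14-31 FREE]
Op 4: d = malloc(8) -> d = 14; heap: [0-7 ALLOC][8-11 ALLOC][12-13 ALLOC][14-21 ALLOC][22-31 FREE]
Op 5: c = realloc(c, 12) -> NULL (c unchanged); heap: [0-7 ALLOC][8-11 ALLOC][12-13 ALLOC][14-21 ALLOC][22-31 FREE]
Op 6: free(d) -> (freed d); heap: [0-7 ALLOC][8-11 ALLOC][12-13 ALLOC][14-31 FREE]
Op 7: free(c) -> (freed c); heap: [0-7 ALLOC][8-11 ALLOC][12-31 FREE]
Op 8: e = malloc(7) -> e = 12; heap: [0-7 ALLOC][8-11 ALLOC][12-18 ALLOC][19-31 FREE]
Op 9: free(b) -> (freed b); heap: [0-7 ALLOC][8-11 FREE][12-18 ALLOC][19-31 FREE]
Free blocks: [4 13] total_free=17 largest=13 -> 100*(17-13)/17 = 400/17 ≈ 23.529 -> rounds to 24

Answer: 24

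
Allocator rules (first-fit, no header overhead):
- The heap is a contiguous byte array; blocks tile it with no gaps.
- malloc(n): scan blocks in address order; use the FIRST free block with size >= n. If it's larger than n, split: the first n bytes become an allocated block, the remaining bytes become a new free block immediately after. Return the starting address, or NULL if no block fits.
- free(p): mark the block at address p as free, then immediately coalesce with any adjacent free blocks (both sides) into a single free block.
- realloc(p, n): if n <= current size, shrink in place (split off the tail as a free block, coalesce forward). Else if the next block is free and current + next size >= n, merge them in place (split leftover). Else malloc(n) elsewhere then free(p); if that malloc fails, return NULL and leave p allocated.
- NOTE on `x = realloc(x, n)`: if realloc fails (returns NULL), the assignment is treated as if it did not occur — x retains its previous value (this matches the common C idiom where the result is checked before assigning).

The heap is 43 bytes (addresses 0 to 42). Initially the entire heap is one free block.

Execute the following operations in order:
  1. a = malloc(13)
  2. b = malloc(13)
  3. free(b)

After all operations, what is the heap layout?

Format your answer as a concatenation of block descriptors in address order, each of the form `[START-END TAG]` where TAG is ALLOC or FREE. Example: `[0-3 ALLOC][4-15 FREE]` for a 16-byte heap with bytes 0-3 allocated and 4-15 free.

Op 1: a = malloc(13) -> a = 0; heap: [0-12 ALLOC][13-42 FREE]
Op 2: b = malloc(13) -> b = 13; heap: [0-12 ALLOC][13-25 ALLOC][26-42 FREE]
Op 3: free(b) -> (freed b); heap: [0-12 ALLOC][13-42 FREE]

Answer: [0-12 ALLOC][13-42 FREE]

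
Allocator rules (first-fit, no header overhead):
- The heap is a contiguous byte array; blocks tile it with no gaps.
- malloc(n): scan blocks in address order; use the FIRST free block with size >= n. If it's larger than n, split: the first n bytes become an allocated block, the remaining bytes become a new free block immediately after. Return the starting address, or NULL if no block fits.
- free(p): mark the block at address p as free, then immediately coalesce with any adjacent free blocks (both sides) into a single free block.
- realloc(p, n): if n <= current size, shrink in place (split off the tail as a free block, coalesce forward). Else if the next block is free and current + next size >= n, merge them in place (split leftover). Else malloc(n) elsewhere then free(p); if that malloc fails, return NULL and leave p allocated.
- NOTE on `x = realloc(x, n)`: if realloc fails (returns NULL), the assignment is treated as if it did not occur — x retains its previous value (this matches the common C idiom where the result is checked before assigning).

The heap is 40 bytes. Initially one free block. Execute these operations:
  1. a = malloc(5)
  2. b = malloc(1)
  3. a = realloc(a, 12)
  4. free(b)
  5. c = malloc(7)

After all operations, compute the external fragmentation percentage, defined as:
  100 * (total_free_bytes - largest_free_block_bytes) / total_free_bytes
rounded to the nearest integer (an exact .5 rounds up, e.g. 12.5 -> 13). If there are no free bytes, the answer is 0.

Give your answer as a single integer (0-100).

Op 1: a = malloc(5) -> a = 0; heap: [0-4 ALLOC][5-39 FREE]
Op 2: b = malloc(1) -> b = 5; heap: [0-4 ALLOC][5-5 ALLOC][6-39 FREE]
Op 3: a = realloc(a, 12) -> a = 6; heap: [0-4 FREE][5-5 ALLOC][6-17 ALLOC][18-39 FREE]
Op 4: free(b) -> (freed b); heap: [0-5 FREE][6-17 ALLOC][18-39 FREE]
Op 5: c = malloc(7) -> c = 18; heap: [0-5 FREE][6-17 ALLOC][18-24 ALLOC][25-39 FREE]
Free blocks: [6 15] total_free=21 largest=15 -> 100*(21-15)/21 = 600/21 ≈ 28.571 -> rounds to 29

Answer: 29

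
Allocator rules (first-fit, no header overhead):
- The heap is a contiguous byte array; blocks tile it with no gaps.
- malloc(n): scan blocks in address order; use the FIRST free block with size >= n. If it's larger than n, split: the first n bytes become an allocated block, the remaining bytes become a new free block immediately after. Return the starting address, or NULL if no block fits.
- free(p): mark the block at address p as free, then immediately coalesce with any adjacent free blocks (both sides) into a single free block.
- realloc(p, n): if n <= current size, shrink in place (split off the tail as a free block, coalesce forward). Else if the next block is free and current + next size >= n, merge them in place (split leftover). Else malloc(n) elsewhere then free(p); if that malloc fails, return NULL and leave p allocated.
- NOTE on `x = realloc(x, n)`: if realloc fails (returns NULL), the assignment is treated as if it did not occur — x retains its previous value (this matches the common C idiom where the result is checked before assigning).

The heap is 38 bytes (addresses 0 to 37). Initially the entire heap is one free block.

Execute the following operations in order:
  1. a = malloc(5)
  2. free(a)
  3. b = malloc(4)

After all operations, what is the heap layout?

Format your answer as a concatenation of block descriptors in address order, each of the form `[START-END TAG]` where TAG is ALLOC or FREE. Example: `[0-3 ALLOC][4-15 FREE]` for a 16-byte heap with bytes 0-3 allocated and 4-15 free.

Op 1: a = malloc(5) -> a = 0; heap: [0-4 ALLOC][5-37 FREE]
Op 2: free(a) -> (freed a); heap: [0-37 FREE]
Op 3: b = malloc(4) -> b = 0; heap: [0-3 ALLOC][4-37 FREE]

Answer: [0-3 ALLOC][4-37 FREE]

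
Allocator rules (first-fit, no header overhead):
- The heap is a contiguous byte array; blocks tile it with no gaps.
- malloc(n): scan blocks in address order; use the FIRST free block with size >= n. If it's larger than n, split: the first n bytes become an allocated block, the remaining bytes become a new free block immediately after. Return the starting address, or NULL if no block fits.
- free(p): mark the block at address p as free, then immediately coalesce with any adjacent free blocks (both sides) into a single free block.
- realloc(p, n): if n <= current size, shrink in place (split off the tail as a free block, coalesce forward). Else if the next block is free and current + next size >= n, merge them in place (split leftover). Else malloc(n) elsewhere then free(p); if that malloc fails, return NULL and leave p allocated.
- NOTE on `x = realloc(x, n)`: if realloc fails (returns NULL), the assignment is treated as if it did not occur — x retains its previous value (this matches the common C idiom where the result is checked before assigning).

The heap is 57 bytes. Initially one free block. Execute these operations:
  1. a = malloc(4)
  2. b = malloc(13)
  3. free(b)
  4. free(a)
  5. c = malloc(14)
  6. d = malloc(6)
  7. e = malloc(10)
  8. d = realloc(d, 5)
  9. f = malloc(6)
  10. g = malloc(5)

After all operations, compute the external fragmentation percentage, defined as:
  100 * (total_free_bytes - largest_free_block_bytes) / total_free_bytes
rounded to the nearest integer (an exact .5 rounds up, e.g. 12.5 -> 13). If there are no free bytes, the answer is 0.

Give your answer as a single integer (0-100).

Answer: 6

Derivation:
Op 1: a = malloc(4) -> a = 0; heap: [0-3 ALLOC][4-56 FREE]
Op 2: b = malloc(13) -> b = 4; heap: [0-3 ALLOC][4-16 ALLOC][17-56 FREE]
Op 3: free(b) -> (freed b); heap: [0-3 ALLOC][4-56 FREE]
Op 4: free(a) -> (freed a); heap: [0-56 FREE]
Op 5: c = malloc(14) -> c = 0; heap: [0-13 ALLOC][14-56 FREE]
Op 6: d = malloc(6) -> d = 14; heap: [0-13 ALLOC][14-19 ALLOC][20-56 FREE]
Op 7: e = malloc(10) -> e = 20; heap: [0-13 ALLOC][14-19 ALLOC][20-29 ALLOC][30-56 FREE]
Op 8: d = realloc(d, 5) -> d = 14; heap: [0-13 ALLOC][14-18 ALLOC][19-19 FREE][20-29 ALLOC][30-56 FREE]
Op 9: f = malloc(6) -> f = 30; heap: [0-13 ALLOC][14-18 ALLOC][19-19 FREE][20-29 ALLOC][30-35 ALLOC][36-56 FREE]
Op 10: g = malloc(5) -> g = 36; heap: [0-13 ALLOC][14-18 ALLOC][19-19 FREE][20-29 ALLOC][30-35 ALLOC][36-40 ALLOC][41-56 FREE]
Free blocks: [1 16] total_free=17 largest=16 -> 100*(17-16)/17 = 100/17 ≈ 5.882 -> rounds to 6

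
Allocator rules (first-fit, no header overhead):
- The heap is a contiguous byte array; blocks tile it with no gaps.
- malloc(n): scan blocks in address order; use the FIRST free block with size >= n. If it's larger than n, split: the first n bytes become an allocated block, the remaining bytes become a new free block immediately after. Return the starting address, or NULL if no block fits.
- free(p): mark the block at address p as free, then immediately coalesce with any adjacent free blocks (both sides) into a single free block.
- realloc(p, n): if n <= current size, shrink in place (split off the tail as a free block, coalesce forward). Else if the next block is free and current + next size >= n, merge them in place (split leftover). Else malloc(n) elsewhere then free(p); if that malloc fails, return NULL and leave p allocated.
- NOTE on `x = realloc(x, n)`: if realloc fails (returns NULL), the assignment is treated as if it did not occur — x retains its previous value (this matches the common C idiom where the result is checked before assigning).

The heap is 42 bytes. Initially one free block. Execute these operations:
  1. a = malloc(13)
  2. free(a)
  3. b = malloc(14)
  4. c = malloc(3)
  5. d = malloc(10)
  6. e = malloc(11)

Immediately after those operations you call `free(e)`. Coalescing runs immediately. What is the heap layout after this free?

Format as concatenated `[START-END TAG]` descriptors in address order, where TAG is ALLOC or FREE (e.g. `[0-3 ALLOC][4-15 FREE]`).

Op 1: a = malloc(13) -> a = 0; heap: [0-12 ALLOC][13-41 FREE]
Op 2: free(a) -> (freed a); heap: [0-41 FREE]
Op 3: b = malloc(14) -> b = 0; heap: [0-13 ALLOC][14-41 FREE]
Op 4: c = malloc(3) -> c = 14; heap: [0-13 ALLOC][14-16 ALLOC][17-41 FREE]
Op 5: d = malloc(10) -> d = 17; heap: [0-13 ALLOC][14-16 ALLOC][17-26 ALLOC][27-41 FREE]
Op 6: e = malloc(11) -> e = 27; heap: [0-13 ALLOC][14-16 ALLOC][17-26 ALLOC][27-37 ALLOC][38-41 FREE]
free(e): e = 27 -> block [27-37 ALLOC]; mark free, coalesce with adjacent free neighbors -> [0-13 ALLOC][14-16 ALLOC][17-26 ALLOC][27-41 FREE]

Answer: [0-13 ALLOC][14-16 ALLOC][17-26 ALLOC][27-41 FREE]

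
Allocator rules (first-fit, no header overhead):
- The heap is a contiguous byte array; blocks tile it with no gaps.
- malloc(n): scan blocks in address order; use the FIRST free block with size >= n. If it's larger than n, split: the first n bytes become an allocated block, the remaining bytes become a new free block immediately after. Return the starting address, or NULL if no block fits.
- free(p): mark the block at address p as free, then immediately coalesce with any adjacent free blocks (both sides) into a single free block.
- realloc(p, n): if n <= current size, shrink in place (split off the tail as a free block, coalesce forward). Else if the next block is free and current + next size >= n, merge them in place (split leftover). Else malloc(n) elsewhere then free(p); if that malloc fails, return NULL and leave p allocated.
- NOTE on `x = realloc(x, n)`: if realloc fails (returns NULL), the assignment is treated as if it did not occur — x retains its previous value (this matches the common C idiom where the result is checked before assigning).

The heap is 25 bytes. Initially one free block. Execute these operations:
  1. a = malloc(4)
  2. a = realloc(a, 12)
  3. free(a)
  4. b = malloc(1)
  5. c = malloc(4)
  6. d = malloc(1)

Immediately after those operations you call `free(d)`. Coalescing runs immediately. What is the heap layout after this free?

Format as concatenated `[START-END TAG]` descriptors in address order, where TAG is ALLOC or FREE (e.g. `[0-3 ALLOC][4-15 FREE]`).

Answer: [0-0 ALLOC][1-4 ALLOC][5-24 FREE]

Derivation:
Op 1: a = malloc(4) -> a = 0; heap: [0-3 ALLOC][4-24 FREE]
Op 2: a = realloc(a, 12) -> a = 0; heap: [0-11 ALLOC][12-24 FREE]
Op 3: free(a) -> (freed a); heap: [0-24 FREE]
Op 4: b = malloc(1) -> b = 0; heap: [0-0 ALLOC][1-24 FREE]
Op 5: c = malloc(4) -> c = 1; heap: [0-0 ALLOC][1-4 ALLOC][5-24 FREE]
Op 6: d = malloc(1) -> d = 5; heap: [0-0 ALLOC][1-4 ALLOC][5-5 ALLOC][6-24 FREE]
free(d): d = 5 -> block [5-5 ALLOC]; mark free, coalesce with adjacent free neighbors -> [0-0 ALLOC][1-4 ALLOC][5-24 FREE]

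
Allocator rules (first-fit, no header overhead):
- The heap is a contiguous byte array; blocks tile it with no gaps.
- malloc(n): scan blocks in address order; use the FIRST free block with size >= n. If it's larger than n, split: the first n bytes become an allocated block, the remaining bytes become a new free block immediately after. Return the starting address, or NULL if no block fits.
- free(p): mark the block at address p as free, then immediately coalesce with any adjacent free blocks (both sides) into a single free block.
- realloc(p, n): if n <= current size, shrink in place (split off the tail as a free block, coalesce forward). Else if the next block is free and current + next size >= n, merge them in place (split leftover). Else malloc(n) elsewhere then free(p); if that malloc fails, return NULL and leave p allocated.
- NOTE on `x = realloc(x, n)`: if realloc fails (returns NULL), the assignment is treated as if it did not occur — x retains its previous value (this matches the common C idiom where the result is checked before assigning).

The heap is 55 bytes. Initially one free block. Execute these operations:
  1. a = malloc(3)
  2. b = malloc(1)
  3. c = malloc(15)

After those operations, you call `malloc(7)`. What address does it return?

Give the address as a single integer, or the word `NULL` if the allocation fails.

Op 1: a = malloc(3) -> a = 0; heap: [0-2 ALLOC][3-54 FREE]
Op 2: b = malloc(1) -> b = 3; heap: [0-2 ALLOC][3-3 ALLOC][4-54 FREE]
Op 3: c = malloc(15) -> c = 4; heap: [0-2 ALLOC][3-3 ALLOC][4-18 ALLOC][19-54 FREE]
malloc(7): first-fit scan over [0-2 ALLOC][3-3 ALLOC][4-18 ALLOC][19-54 FREE] -> 19

Answer: 19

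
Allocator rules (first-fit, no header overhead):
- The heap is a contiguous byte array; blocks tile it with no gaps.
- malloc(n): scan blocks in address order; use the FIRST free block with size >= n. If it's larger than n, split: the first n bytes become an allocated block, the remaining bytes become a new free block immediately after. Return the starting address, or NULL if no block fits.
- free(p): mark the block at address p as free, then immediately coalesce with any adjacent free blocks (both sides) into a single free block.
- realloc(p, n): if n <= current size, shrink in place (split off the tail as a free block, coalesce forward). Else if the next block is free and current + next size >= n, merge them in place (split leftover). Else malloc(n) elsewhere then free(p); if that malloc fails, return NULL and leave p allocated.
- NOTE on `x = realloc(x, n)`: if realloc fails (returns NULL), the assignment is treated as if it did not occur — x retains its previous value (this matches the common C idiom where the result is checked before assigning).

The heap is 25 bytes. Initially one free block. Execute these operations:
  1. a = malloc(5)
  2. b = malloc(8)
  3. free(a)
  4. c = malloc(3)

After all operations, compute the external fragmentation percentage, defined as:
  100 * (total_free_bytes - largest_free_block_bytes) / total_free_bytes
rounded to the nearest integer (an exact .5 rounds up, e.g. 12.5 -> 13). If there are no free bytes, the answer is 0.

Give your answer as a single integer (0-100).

Op 1: a = malloc(5) -> a = 0; heap: [0-4 ALLOC][5-24 FREE]
Op 2: b = malloc(8) -> b = 5; heap: [0-4 ALLOC][5-12 ALLOC][13-24 FREE]
Op 3: free(a) -> (freed a); heap: [0-4 FREE][5-12 ALLOC][13-24 FREE]
Op 4: c = malloc(3) -> c = 0; heap: [0-2 ALLOC][3-4 FREE][5-12 ALLOC][13-24 FREE]
Free blocks: [2 12] total_free=14 largest=12 -> 100*(14-12)/14 = 200/14 ≈ 14.286 -> rounds to 14

Answer: 14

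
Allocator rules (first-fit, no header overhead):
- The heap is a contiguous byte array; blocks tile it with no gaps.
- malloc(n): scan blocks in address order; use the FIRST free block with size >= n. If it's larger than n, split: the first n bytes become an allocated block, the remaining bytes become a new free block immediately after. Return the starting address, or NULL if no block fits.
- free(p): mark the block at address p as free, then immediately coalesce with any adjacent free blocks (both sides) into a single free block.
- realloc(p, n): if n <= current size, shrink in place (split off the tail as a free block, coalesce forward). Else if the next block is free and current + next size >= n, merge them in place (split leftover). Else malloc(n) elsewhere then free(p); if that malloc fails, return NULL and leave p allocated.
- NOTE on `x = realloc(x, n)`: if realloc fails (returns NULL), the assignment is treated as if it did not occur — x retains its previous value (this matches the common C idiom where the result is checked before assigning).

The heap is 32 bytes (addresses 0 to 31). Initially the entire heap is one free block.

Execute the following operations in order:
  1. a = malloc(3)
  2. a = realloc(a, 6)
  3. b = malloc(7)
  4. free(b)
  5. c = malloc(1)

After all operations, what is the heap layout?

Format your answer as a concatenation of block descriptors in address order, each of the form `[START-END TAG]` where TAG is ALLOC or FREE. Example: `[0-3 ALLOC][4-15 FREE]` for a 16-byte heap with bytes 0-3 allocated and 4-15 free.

Answer: [0-5 ALLOC][6-6 ALLOC][7-31 FREE]

Derivation:
Op 1: a = malloc(3) -> a = 0; heap: [0-2 ALLOC][3-31 FREE]
Op 2: a = realloc(a, 6) -> a = 0; heap: [0-5 ALLOC][6-31 FREE]
Op 3: b = malloc(7) -> b = 6; heap: [0-5 ALLOC][6-12 ALLOC][13-31 FREE]
Op 4: free(b) -> (freed b); heap: [0-5 ALLOC][6-31 FREE]
Op 5: c = malloc(1) -> c = 6; heap: [0-5 ALLOC][6-6 ALLOC][7-31 FREE]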